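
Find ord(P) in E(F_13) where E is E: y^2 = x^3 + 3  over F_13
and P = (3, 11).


Compute successive multiples of P until we hit O:
  1P = (3, 11)
  2P = (3, 2)
  3P = O

ord(P) = 3


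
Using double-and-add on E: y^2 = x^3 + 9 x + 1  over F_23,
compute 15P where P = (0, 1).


k = 15 = 1111_2 (binary, LSB first: 1111)
Double-and-add from P = (0, 1):
  bit 0 = 1: acc = O + (0, 1) = (0, 1)
  bit 1 = 1: acc = (0, 1) + (3, 20) = (9, 11)
  bit 2 = 1: acc = (9, 11) + (7, 4) = (2, 2)
  bit 3 = 1: acc = (2, 2) + (4, 20) = (6, 8)

15P = (6, 8)


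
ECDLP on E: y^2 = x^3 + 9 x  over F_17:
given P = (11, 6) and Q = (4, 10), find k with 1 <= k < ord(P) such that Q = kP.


Enumerate multiples of P until we hit Q = (4, 10):
  1P = (11, 6)
  2P = (4, 7)
  3P = (10, 6)
  4P = (13, 11)
  5P = (12, 0)
  6P = (13, 6)
  7P = (10, 11)
  8P = (4, 10)
Match found at i = 8.

k = 8


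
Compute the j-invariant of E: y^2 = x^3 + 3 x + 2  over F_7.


Delta = -16(4 a^3 + 27 b^2) mod 7 = 2
-1728 * (4 a)^3 = -1728 * (4*3)^3 mod 7 = 6
j = 6 * 2^(-1) mod 7 = 3

j = 3 (mod 7)


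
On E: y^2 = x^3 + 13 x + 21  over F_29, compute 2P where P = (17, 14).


Doubling: s = (3 x1^2 + a) / (2 y1)
s = (3*17^2 + 13) / (2*14) mod 29 = 19
x3 = s^2 - 2 x1 mod 29 = 19^2 - 2*17 = 8
y3 = s (x1 - x3) - y1 mod 29 = 19 * (17 - 8) - 14 = 12

2P = (8, 12)


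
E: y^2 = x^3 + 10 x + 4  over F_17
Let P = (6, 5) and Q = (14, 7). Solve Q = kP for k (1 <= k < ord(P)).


Enumerate multiples of P until we hit Q = (14, 7):
  1P = (6, 5)
  2P = (13, 11)
  3P = (14, 10)
  4P = (12, 4)
  5P = (8, 1)
  6P = (7, 14)
  7P = (0, 15)
  8P = (10, 13)
  9P = (5, 14)
  10P = (2, 10)
  11P = (1, 10)
  12P = (11, 0)
  13P = (1, 7)
  14P = (2, 7)
  15P = (5, 3)
  16P = (10, 4)
  17P = (0, 2)
  18P = (7, 3)
  19P = (8, 16)
  20P = (12, 13)
  21P = (14, 7)
Match found at i = 21.

k = 21


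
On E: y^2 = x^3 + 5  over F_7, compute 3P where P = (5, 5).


k = 3 = 11_2 (binary, LSB first: 11)
Double-and-add from P = (5, 5):
  bit 0 = 1: acc = O + (5, 5) = (5, 5)
  bit 1 = 1: acc = (5, 5) + (6, 5) = (3, 2)

3P = (3, 2)


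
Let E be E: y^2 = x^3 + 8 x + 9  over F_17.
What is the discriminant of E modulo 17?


4 a^3 + 27 b^2 = 4*8^3 + 27*9^2 = 2048 + 2187 = 4235
Delta = -16 * (4235) = -67760
Delta mod 17 = 2

Delta = 2 (mod 17)


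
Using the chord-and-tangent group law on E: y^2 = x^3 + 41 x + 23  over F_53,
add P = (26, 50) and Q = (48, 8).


P != Q, so use the chord formula.
s = (y2 - y1) / (x2 - x1) = (11) / (22) mod 53 = 27
x3 = s^2 - x1 - x2 mod 53 = 27^2 - 26 - 48 = 19
y3 = s (x1 - x3) - y1 mod 53 = 27 * (26 - 19) - 50 = 33

P + Q = (19, 33)


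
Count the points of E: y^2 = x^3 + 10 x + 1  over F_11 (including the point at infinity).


For each x in F_11, count y with y^2 = x^3 + 10 x + 1 mod 11:
  x = 0: RHS = 1, y in [1, 10]  -> 2 point(s)
  x = 1: RHS = 1, y in [1, 10]  -> 2 point(s)
  x = 3: RHS = 3, y in [5, 6]  -> 2 point(s)
  x = 5: RHS = 0, y in [0]  -> 1 point(s)
  x = 10: RHS = 1, y in [1, 10]  -> 2 point(s)
Affine points: 9. Add the point at infinity: total = 10.

#E(F_11) = 10


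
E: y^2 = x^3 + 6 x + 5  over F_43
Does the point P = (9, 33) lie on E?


Check whether y^2 = x^3 + 6 x + 5 (mod 43) for (x, y) = (9, 33).
LHS: y^2 = 33^2 mod 43 = 14
RHS: x^3 + 6 x + 5 = 9^3 + 6*9 + 5 mod 43 = 14
LHS = RHS

Yes, on the curve


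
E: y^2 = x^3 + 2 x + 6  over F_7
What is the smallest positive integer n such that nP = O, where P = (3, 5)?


Compute successive multiples of P until we hit O:
  1P = (3, 5)
  2P = (5, 6)
  3P = (1, 3)
  4P = (4, 1)
  5P = (2, 5)
  6P = (2, 2)
  7P = (4, 6)
  8P = (1, 4)
  ... (continuing to 11P)
  11P = O

ord(P) = 11


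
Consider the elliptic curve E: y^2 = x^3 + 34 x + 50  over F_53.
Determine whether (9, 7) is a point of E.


Check whether y^2 = x^3 + 34 x + 50 (mod 53) for (x, y) = (9, 7).
LHS: y^2 = 7^2 mod 53 = 49
RHS: x^3 + 34 x + 50 = 9^3 + 34*9 + 50 mod 53 = 25
LHS != RHS

No, not on the curve


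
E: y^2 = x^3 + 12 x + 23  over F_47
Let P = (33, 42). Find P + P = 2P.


Doubling: s = (3 x1^2 + a) / (2 y1)
s = (3*33^2 + 12) / (2*42) mod 47 = 34
x3 = s^2 - 2 x1 mod 47 = 34^2 - 2*33 = 9
y3 = s (x1 - x3) - y1 mod 47 = 34 * (33 - 9) - 42 = 22

2P = (9, 22)


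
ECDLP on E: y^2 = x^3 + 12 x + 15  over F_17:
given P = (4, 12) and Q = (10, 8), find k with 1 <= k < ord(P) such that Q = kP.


Enumerate multiples of P until we hit Q = (10, 8):
  1P = (4, 12)
  2P = (11, 13)
  3P = (10, 9)
  4P = (16, 11)
  5P = (12, 0)
  6P = (16, 6)
  7P = (10, 8)
Match found at i = 7.

k = 7


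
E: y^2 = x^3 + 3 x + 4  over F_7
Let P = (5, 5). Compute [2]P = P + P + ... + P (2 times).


k = 2 = 10_2 (binary, LSB first: 01)
Double-and-add from P = (5, 5):
  bit 0 = 0: acc unchanged = O
  bit 1 = 1: acc = O + (1, 1) = (1, 1)

2P = (1, 1)


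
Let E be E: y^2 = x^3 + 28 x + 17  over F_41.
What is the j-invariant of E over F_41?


Delta = -16(4 a^3 + 27 b^2) mod 41 = 16
-1728 * (4 a)^3 = -1728 * (4*28)^3 mod 41 = 32
j = 32 * 16^(-1) mod 41 = 2

j = 2 (mod 41)


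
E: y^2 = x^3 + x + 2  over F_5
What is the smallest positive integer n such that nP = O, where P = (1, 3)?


Compute successive multiples of P until we hit O:
  1P = (1, 3)
  2P = (4, 0)
  3P = (1, 2)
  4P = O

ord(P) = 4


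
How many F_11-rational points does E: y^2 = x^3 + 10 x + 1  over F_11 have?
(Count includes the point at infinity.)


For each x in F_11, count y with y^2 = x^3 + 10 x + 1 mod 11:
  x = 0: RHS = 1, y in [1, 10]  -> 2 point(s)
  x = 1: RHS = 1, y in [1, 10]  -> 2 point(s)
  x = 3: RHS = 3, y in [5, 6]  -> 2 point(s)
  x = 5: RHS = 0, y in [0]  -> 1 point(s)
  x = 10: RHS = 1, y in [1, 10]  -> 2 point(s)
Affine points: 9. Add the point at infinity: total = 10.

#E(F_11) = 10


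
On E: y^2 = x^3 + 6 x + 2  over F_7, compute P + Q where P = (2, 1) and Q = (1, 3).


P != Q, so use the chord formula.
s = (y2 - y1) / (x2 - x1) = (2) / (6) mod 7 = 5
x3 = s^2 - x1 - x2 mod 7 = 5^2 - 2 - 1 = 1
y3 = s (x1 - x3) - y1 mod 7 = 5 * (2 - 1) - 1 = 4

P + Q = (1, 4)


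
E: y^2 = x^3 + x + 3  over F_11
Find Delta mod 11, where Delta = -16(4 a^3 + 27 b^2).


4 a^3 + 27 b^2 = 4*1^3 + 27*3^2 = 4 + 243 = 247
Delta = -16 * (247) = -3952
Delta mod 11 = 8

Delta = 8 (mod 11)


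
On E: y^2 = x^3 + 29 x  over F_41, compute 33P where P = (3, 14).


k = 33 = 100001_2 (binary, LSB first: 100001)
Double-and-add from P = (3, 14):
  bit 0 = 1: acc = O + (3, 14) = (3, 14)
  bit 1 = 0: acc unchanged = (3, 14)
  bit 2 = 0: acc unchanged = (3, 14)
  bit 3 = 0: acc unchanged = (3, 14)
  bit 4 = 0: acc unchanged = (3, 14)
  bit 5 = 1: acc = (3, 14) + (39, 4) = (3, 27)

33P = (3, 27)


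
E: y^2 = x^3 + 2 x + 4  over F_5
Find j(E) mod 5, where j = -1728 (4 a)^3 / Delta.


Delta = -16(4 a^3 + 27 b^2) mod 5 = 1
-1728 * (4 a)^3 = -1728 * (4*2)^3 mod 5 = 4
j = 4 * 1^(-1) mod 5 = 4

j = 4 (mod 5)


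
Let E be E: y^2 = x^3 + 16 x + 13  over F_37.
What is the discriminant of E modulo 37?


4 a^3 + 27 b^2 = 4*16^3 + 27*13^2 = 16384 + 4563 = 20947
Delta = -16 * (20947) = -335152
Delta mod 37 = 31

Delta = 31 (mod 37)


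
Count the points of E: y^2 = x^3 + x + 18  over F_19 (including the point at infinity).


For each x in F_19, count y with y^2 = x^3 + 1 x + 18 mod 19:
  x = 1: RHS = 1, y in [1, 18]  -> 2 point(s)
  x = 2: RHS = 9, y in [3, 16]  -> 2 point(s)
  x = 7: RHS = 7, y in [8, 11]  -> 2 point(s)
  x = 8: RHS = 6, y in [5, 14]  -> 2 point(s)
  x = 11: RHS = 11, y in [7, 12]  -> 2 point(s)
  x = 13: RHS = 5, y in [9, 10]  -> 2 point(s)
  x = 15: RHS = 7, y in [8, 11]  -> 2 point(s)
  x = 16: RHS = 7, y in [8, 11]  -> 2 point(s)
  x = 18: RHS = 16, y in [4, 15]  -> 2 point(s)
Affine points: 18. Add the point at infinity: total = 19.

#E(F_19) = 19


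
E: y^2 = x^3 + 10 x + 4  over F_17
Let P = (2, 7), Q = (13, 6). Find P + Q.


P != Q, so use the chord formula.
s = (y2 - y1) / (x2 - x1) = (16) / (11) mod 17 = 3
x3 = s^2 - x1 - x2 mod 17 = 3^2 - 2 - 13 = 11
y3 = s (x1 - x3) - y1 mod 17 = 3 * (2 - 11) - 7 = 0

P + Q = (11, 0)


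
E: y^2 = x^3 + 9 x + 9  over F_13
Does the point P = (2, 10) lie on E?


Check whether y^2 = x^3 + 9 x + 9 (mod 13) for (x, y) = (2, 10).
LHS: y^2 = 10^2 mod 13 = 9
RHS: x^3 + 9 x + 9 = 2^3 + 9*2 + 9 mod 13 = 9
LHS = RHS

Yes, on the curve


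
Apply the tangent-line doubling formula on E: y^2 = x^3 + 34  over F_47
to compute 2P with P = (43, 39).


Doubling: s = (3 x1^2 + a) / (2 y1)
s = (3*43^2 + 0) / (2*39) mod 47 = 44
x3 = s^2 - 2 x1 mod 47 = 44^2 - 2*43 = 17
y3 = s (x1 - x3) - y1 mod 47 = 44 * (43 - 17) - 39 = 24

2P = (17, 24)


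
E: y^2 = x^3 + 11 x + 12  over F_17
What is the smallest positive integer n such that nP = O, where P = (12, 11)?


Compute successive multiples of P until we hit O:
  1P = (12, 11)
  2P = (8, 0)
  3P = (12, 6)
  4P = O

ord(P) = 4


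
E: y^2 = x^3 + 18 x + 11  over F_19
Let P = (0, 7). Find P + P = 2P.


Doubling: s = (3 x1^2 + a) / (2 y1)
s = (3*0^2 + 18) / (2*7) mod 19 = 4
x3 = s^2 - 2 x1 mod 19 = 4^2 - 2*0 = 16
y3 = s (x1 - x3) - y1 mod 19 = 4 * (0 - 16) - 7 = 5

2P = (16, 5)


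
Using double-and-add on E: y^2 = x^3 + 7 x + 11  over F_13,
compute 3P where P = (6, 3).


k = 3 = 11_2 (binary, LSB first: 11)
Double-and-add from P = (6, 3):
  bit 0 = 1: acc = O + (6, 3) = (6, 3)
  bit 1 = 1: acc = (6, 3) + (4, 5) = (4, 8)

3P = (4, 8)


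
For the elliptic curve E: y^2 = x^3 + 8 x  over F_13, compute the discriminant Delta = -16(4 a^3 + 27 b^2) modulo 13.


4 a^3 + 27 b^2 = 4*8^3 + 27*0^2 = 2048 + 0 = 2048
Delta = -16 * (2048) = -32768
Delta mod 13 = 5

Delta = 5 (mod 13)


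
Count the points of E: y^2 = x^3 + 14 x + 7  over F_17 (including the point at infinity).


For each x in F_17, count y with y^2 = x^3 + 14 x + 7 mod 17:
  x = 2: RHS = 9, y in [3, 14]  -> 2 point(s)
  x = 3: RHS = 8, y in [5, 12]  -> 2 point(s)
  x = 4: RHS = 8, y in [5, 12]  -> 2 point(s)
  x = 5: RHS = 15, y in [7, 10]  -> 2 point(s)
  x = 6: RHS = 1, y in [1, 16]  -> 2 point(s)
  x = 8: RHS = 2, y in [6, 11]  -> 2 point(s)
  x = 10: RHS = 8, y in [5, 12]  -> 2 point(s)
  x = 11: RHS = 13, y in [8, 9]  -> 2 point(s)
  x = 12: RHS = 16, y in [4, 13]  -> 2 point(s)
  x = 16: RHS = 9, y in [3, 14]  -> 2 point(s)
Affine points: 20. Add the point at infinity: total = 21.

#E(F_17) = 21


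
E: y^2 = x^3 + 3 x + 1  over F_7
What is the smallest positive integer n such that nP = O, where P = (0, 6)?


Compute successive multiples of P until we hit O:
  1P = (0, 6)
  2P = (4, 0)
  3P = (0, 1)
  4P = O

ord(P) = 4


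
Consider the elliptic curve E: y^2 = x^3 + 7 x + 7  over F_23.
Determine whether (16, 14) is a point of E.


Check whether y^2 = x^3 + 7 x + 7 (mod 23) for (x, y) = (16, 14).
LHS: y^2 = 14^2 mod 23 = 12
RHS: x^3 + 7 x + 7 = 16^3 + 7*16 + 7 mod 23 = 6
LHS != RHS

No, not on the curve


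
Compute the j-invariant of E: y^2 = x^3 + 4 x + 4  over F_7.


Delta = -16(4 a^3 + 27 b^2) mod 7 = 3
-1728 * (4 a)^3 = -1728 * (4*4)^3 mod 7 = 1
j = 1 * 3^(-1) mod 7 = 5

j = 5 (mod 7)


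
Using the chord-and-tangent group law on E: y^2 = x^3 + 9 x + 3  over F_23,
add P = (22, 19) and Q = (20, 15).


P != Q, so use the chord formula.
s = (y2 - y1) / (x2 - x1) = (19) / (21) mod 23 = 2
x3 = s^2 - x1 - x2 mod 23 = 2^2 - 22 - 20 = 8
y3 = s (x1 - x3) - y1 mod 23 = 2 * (22 - 8) - 19 = 9

P + Q = (8, 9)


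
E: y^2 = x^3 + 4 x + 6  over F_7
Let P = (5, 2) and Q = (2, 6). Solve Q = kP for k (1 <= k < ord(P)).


Enumerate multiples of P until we hit Q = (2, 6):
  1P = (5, 2)
  2P = (6, 1)
  3P = (4, 4)
  4P = (2, 6)
Match found at i = 4.

k = 4


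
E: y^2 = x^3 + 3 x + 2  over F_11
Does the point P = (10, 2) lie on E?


Check whether y^2 = x^3 + 3 x + 2 (mod 11) for (x, y) = (10, 2).
LHS: y^2 = 2^2 mod 11 = 4
RHS: x^3 + 3 x + 2 = 10^3 + 3*10 + 2 mod 11 = 9
LHS != RHS

No, not on the curve


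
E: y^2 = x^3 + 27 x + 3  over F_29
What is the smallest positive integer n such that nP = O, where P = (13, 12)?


Compute successive multiples of P until we hit O:
  1P = (13, 12)
  2P = (25, 11)
  3P = (19, 3)
  4P = (21, 0)
  5P = (19, 26)
  6P = (25, 18)
  7P = (13, 17)
  8P = O

ord(P) = 8


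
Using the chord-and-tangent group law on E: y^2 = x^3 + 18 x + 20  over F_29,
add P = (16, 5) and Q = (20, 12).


P != Q, so use the chord formula.
s = (y2 - y1) / (x2 - x1) = (7) / (4) mod 29 = 9
x3 = s^2 - x1 - x2 mod 29 = 9^2 - 16 - 20 = 16
y3 = s (x1 - x3) - y1 mod 29 = 9 * (16 - 16) - 5 = 24

P + Q = (16, 24)


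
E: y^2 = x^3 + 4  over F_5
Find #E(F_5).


For each x in F_5, count y with y^2 = x^3 + 0 x + 4 mod 5:
  x = 0: RHS = 4, y in [2, 3]  -> 2 point(s)
  x = 1: RHS = 0, y in [0]  -> 1 point(s)
  x = 3: RHS = 1, y in [1, 4]  -> 2 point(s)
Affine points: 5. Add the point at infinity: total = 6.

#E(F_5) = 6


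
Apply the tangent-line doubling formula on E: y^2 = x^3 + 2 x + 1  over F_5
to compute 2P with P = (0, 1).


Doubling: s = (3 x1^2 + a) / (2 y1)
s = (3*0^2 + 2) / (2*1) mod 5 = 1
x3 = s^2 - 2 x1 mod 5 = 1^2 - 2*0 = 1
y3 = s (x1 - x3) - y1 mod 5 = 1 * (0 - 1) - 1 = 3

2P = (1, 3)


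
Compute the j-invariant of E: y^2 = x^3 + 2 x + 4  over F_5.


Delta = -16(4 a^3 + 27 b^2) mod 5 = 1
-1728 * (4 a)^3 = -1728 * (4*2)^3 mod 5 = 4
j = 4 * 1^(-1) mod 5 = 4

j = 4 (mod 5)


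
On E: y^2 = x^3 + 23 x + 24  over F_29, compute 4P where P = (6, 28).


k = 4 = 100_2 (binary, LSB first: 001)
Double-and-add from P = (6, 28):
  bit 0 = 0: acc unchanged = O
  bit 1 = 0: acc unchanged = O
  bit 2 = 1: acc = O + (0, 16) = (0, 16)

4P = (0, 16)


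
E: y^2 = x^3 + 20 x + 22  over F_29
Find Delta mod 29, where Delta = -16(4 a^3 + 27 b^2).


4 a^3 + 27 b^2 = 4*20^3 + 27*22^2 = 32000 + 13068 = 45068
Delta = -16 * (45068) = -721088
Delta mod 29 = 26

Delta = 26 (mod 29)


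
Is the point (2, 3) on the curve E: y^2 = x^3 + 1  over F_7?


Check whether y^2 = x^3 + 0 x + 1 (mod 7) for (x, y) = (2, 3).
LHS: y^2 = 3^2 mod 7 = 2
RHS: x^3 + 0 x + 1 = 2^3 + 0*2 + 1 mod 7 = 2
LHS = RHS

Yes, on the curve


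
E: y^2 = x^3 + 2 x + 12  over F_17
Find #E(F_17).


For each x in F_17, count y with y^2 = x^3 + 2 x + 12 mod 17:
  x = 1: RHS = 15, y in [7, 10]  -> 2 point(s)
  x = 4: RHS = 16, y in [4, 13]  -> 2 point(s)
  x = 6: RHS = 2, y in [6, 11]  -> 2 point(s)
  x = 8: RHS = 13, y in [8, 9]  -> 2 point(s)
  x = 12: RHS = 13, y in [8, 9]  -> 2 point(s)
  x = 13: RHS = 8, y in [5, 12]  -> 2 point(s)
  x = 14: RHS = 13, y in [8, 9]  -> 2 point(s)
  x = 15: RHS = 0, y in [0]  -> 1 point(s)
  x = 16: RHS = 9, y in [3, 14]  -> 2 point(s)
Affine points: 17. Add the point at infinity: total = 18.

#E(F_17) = 18


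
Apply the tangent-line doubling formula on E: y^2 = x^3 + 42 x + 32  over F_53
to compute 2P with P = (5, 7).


Doubling: s = (3 x1^2 + a) / (2 y1)
s = (3*5^2 + 42) / (2*7) mod 53 = 50
x3 = s^2 - 2 x1 mod 53 = 50^2 - 2*5 = 52
y3 = s (x1 - x3) - y1 mod 53 = 50 * (5 - 52) - 7 = 28

2P = (52, 28)


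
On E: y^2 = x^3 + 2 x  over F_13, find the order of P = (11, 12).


Compute successive multiples of P until we hit O:
  1P = (11, 12)
  2P = (1, 9)
  3P = (2, 5)
  4P = (12, 6)
  5P = (0, 0)
  6P = (12, 7)
  7P = (2, 8)
  8P = (1, 4)
  ... (continuing to 10P)
  10P = O

ord(P) = 10


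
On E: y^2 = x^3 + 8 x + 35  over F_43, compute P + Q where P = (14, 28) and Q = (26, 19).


P != Q, so use the chord formula.
s = (y2 - y1) / (x2 - x1) = (34) / (12) mod 43 = 10
x3 = s^2 - x1 - x2 mod 43 = 10^2 - 14 - 26 = 17
y3 = s (x1 - x3) - y1 mod 43 = 10 * (14 - 17) - 28 = 28

P + Q = (17, 28)


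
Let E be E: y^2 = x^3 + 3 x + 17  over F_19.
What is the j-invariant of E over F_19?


Delta = -16(4 a^3 + 27 b^2) mod 19 = 2
-1728 * (4 a)^3 = -1728 * (4*3)^3 mod 19 = 18
j = 18 * 2^(-1) mod 19 = 9

j = 9 (mod 19)


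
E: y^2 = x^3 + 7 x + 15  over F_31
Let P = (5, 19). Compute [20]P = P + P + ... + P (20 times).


k = 20 = 10100_2 (binary, LSB first: 00101)
Double-and-add from P = (5, 19):
  bit 0 = 0: acc unchanged = O
  bit 1 = 0: acc unchanged = O
  bit 2 = 1: acc = O + (20, 8) = (20, 8)
  bit 3 = 0: acc unchanged = (20, 8)
  bit 4 = 1: acc = (20, 8) + (19, 1) = (10, 0)

20P = (10, 0)


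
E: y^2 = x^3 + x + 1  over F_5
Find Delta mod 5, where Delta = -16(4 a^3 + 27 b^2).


4 a^3 + 27 b^2 = 4*1^3 + 27*1^2 = 4 + 27 = 31
Delta = -16 * (31) = -496
Delta mod 5 = 4

Delta = 4 (mod 5)


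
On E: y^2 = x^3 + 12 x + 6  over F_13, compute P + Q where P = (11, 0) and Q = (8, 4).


P != Q, so use the chord formula.
s = (y2 - y1) / (x2 - x1) = (4) / (10) mod 13 = 3
x3 = s^2 - x1 - x2 mod 13 = 3^2 - 11 - 8 = 3
y3 = s (x1 - x3) - y1 mod 13 = 3 * (11 - 3) - 0 = 11

P + Q = (3, 11)


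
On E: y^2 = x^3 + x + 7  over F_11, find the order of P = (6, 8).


Compute successive multiples of P until we hit O:
  1P = (6, 8)
  2P = (3, 9)
  3P = (7, 7)
  4P = (10, 7)
  5P = (4, 8)
  6P = (1, 3)
  7P = (5, 4)
  8P = (5, 7)
  ... (continuing to 15P)
  15P = O

ord(P) = 15


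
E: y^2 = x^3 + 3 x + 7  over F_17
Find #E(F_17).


For each x in F_17, count y with y^2 = x^3 + 3 x + 7 mod 17:
  x = 2: RHS = 4, y in [2, 15]  -> 2 point(s)
  x = 3: RHS = 9, y in [3, 14]  -> 2 point(s)
  x = 4: RHS = 15, y in [7, 10]  -> 2 point(s)
  x = 8: RHS = 16, y in [4, 13]  -> 2 point(s)
  x = 9: RHS = 15, y in [7, 10]  -> 2 point(s)
  x = 10: RHS = 0, y in [0]  -> 1 point(s)
  x = 13: RHS = 16, y in [4, 13]  -> 2 point(s)
Affine points: 13. Add the point at infinity: total = 14.

#E(F_17) = 14


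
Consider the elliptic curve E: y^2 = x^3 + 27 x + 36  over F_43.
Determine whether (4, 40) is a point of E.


Check whether y^2 = x^3 + 27 x + 36 (mod 43) for (x, y) = (4, 40).
LHS: y^2 = 40^2 mod 43 = 9
RHS: x^3 + 27 x + 36 = 4^3 + 27*4 + 36 mod 43 = 36
LHS != RHS

No, not on the curve


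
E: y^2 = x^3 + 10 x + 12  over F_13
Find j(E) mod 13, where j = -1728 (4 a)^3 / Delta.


Delta = -16(4 a^3 + 27 b^2) mod 13 = 9
-1728 * (4 a)^3 = -1728 * (4*10)^3 mod 13 = 1
j = 1 * 9^(-1) mod 13 = 3

j = 3 (mod 13)


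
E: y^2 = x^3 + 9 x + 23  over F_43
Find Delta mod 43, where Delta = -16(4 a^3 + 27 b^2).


4 a^3 + 27 b^2 = 4*9^3 + 27*23^2 = 2916 + 14283 = 17199
Delta = -16 * (17199) = -275184
Delta mod 43 = 16

Delta = 16 (mod 43)


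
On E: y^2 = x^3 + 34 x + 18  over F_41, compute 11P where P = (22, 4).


k = 11 = 1011_2 (binary, LSB first: 1101)
Double-and-add from P = (22, 4):
  bit 0 = 1: acc = O + (22, 4) = (22, 4)
  bit 1 = 1: acc = (22, 4) + (37, 8) = (32, 7)
  bit 2 = 0: acc unchanged = (32, 7)
  bit 3 = 1: acc = (32, 7) + (24, 29) = (31, 21)

11P = (31, 21)


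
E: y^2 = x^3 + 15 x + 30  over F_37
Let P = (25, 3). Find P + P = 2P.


Doubling: s = (3 x1^2 + a) / (2 y1)
s = (3*25^2 + 15) / (2*3) mod 37 = 19
x3 = s^2 - 2 x1 mod 37 = 19^2 - 2*25 = 15
y3 = s (x1 - x3) - y1 mod 37 = 19 * (25 - 15) - 3 = 2

2P = (15, 2)


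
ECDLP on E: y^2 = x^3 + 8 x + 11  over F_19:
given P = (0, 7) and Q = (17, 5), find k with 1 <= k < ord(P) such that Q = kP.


Enumerate multiples of P until we hit Q = (17, 5):
  1P = (0, 7)
  2P = (17, 5)
Match found at i = 2.

k = 2


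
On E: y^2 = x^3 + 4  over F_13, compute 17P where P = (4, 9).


k = 17 = 10001_2 (binary, LSB first: 10001)
Double-and-add from P = (4, 9):
  bit 0 = 1: acc = O + (4, 9) = (4, 9)
  bit 1 = 0: acc unchanged = (4, 9)
  bit 2 = 0: acc unchanged = (4, 9)
  bit 3 = 0: acc unchanged = (4, 9)
  bit 4 = 1: acc = (4, 9) + (10, 9) = (12, 4)

17P = (12, 4)


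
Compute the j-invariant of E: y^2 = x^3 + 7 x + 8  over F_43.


Delta = -16(4 a^3 + 27 b^2) mod 43 = 22
-1728 * (4 a)^3 = -1728 * (4*7)^3 mod 43 = 39
j = 39 * 22^(-1) mod 43 = 35

j = 35 (mod 43)


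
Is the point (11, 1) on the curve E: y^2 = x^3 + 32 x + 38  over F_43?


Check whether y^2 = x^3 + 32 x + 38 (mod 43) for (x, y) = (11, 1).
LHS: y^2 = 1^2 mod 43 = 1
RHS: x^3 + 32 x + 38 = 11^3 + 32*11 + 38 mod 43 = 1
LHS = RHS

Yes, on the curve


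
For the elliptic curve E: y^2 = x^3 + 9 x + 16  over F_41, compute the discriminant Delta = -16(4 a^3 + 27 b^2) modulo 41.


4 a^3 + 27 b^2 = 4*9^3 + 27*16^2 = 2916 + 6912 = 9828
Delta = -16 * (9828) = -157248
Delta mod 41 = 28

Delta = 28 (mod 41)


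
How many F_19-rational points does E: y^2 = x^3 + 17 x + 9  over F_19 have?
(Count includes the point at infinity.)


For each x in F_19, count y with y^2 = x^3 + 17 x + 9 mod 19:
  x = 0: RHS = 9, y in [3, 16]  -> 2 point(s)
  x = 3: RHS = 11, y in [7, 12]  -> 2 point(s)
  x = 6: RHS = 4, y in [2, 17]  -> 2 point(s)
  x = 8: RHS = 11, y in [7, 12]  -> 2 point(s)
  x = 9: RHS = 17, y in [6, 13]  -> 2 point(s)
  x = 10: RHS = 1, y in [1, 18]  -> 2 point(s)
  x = 11: RHS = 7, y in [8, 11]  -> 2 point(s)
  x = 16: RHS = 7, y in [8, 11]  -> 2 point(s)
  x = 17: RHS = 5, y in [9, 10]  -> 2 point(s)
Affine points: 18. Add the point at infinity: total = 19.

#E(F_19) = 19


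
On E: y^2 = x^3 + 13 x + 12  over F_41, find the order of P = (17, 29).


Compute successive multiples of P until we hit O:
  1P = (17, 29)
  2P = (3, 18)
  3P = (3, 23)
  4P = (17, 12)
  5P = O

ord(P) = 5


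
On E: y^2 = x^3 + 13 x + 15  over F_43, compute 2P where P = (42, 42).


Doubling: s = (3 x1^2 + a) / (2 y1)
s = (3*42^2 + 13) / (2*42) mod 43 = 35
x3 = s^2 - 2 x1 mod 43 = 35^2 - 2*42 = 23
y3 = s (x1 - x3) - y1 mod 43 = 35 * (42 - 23) - 42 = 21

2P = (23, 21)


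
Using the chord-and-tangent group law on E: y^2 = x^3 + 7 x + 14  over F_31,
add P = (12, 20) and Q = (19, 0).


P != Q, so use the chord formula.
s = (y2 - y1) / (x2 - x1) = (11) / (7) mod 31 = 6
x3 = s^2 - x1 - x2 mod 31 = 6^2 - 12 - 19 = 5
y3 = s (x1 - x3) - y1 mod 31 = 6 * (12 - 5) - 20 = 22

P + Q = (5, 22)


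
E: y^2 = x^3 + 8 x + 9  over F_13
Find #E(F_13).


For each x in F_13, count y with y^2 = x^3 + 8 x + 9 mod 13:
  x = 0: RHS = 9, y in [3, 10]  -> 2 point(s)
  x = 4: RHS = 1, y in [1, 12]  -> 2 point(s)
  x = 6: RHS = 0, y in [0]  -> 1 point(s)
  x = 8: RHS = 0, y in [0]  -> 1 point(s)
  x = 9: RHS = 4, y in [2, 11]  -> 2 point(s)
  x = 10: RHS = 10, y in [6, 7]  -> 2 point(s)
  x = 12: RHS = 0, y in [0]  -> 1 point(s)
Affine points: 11. Add the point at infinity: total = 12.

#E(F_13) = 12


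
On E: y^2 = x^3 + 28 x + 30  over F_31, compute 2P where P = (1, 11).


Doubling: s = (3 x1^2 + a) / (2 y1)
s = (3*1^2 + 28) / (2*11) mod 31 = 0
x3 = s^2 - 2 x1 mod 31 = 0^2 - 2*1 = 29
y3 = s (x1 - x3) - y1 mod 31 = 0 * (1 - 29) - 11 = 20

2P = (29, 20)


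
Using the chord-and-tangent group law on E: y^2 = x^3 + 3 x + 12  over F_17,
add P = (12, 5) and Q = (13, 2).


P != Q, so use the chord formula.
s = (y2 - y1) / (x2 - x1) = (14) / (1) mod 17 = 14
x3 = s^2 - x1 - x2 mod 17 = 14^2 - 12 - 13 = 1
y3 = s (x1 - x3) - y1 mod 17 = 14 * (12 - 1) - 5 = 13

P + Q = (1, 13)


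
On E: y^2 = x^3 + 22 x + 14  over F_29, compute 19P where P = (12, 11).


k = 19 = 10011_2 (binary, LSB first: 11001)
Double-and-add from P = (12, 11):
  bit 0 = 1: acc = O + (12, 11) = (12, 11)
  bit 1 = 1: acc = (12, 11) + (10, 25) = (27, 7)
  bit 2 = 0: acc unchanged = (27, 7)
  bit 3 = 0: acc unchanged = (27, 7)
  bit 4 = 1: acc = (27, 7) + (18, 23) = (9, 19)

19P = (9, 19)


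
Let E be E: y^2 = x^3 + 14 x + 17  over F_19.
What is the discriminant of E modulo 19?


4 a^3 + 27 b^2 = 4*14^3 + 27*17^2 = 10976 + 7803 = 18779
Delta = -16 * (18779) = -300464
Delta mod 19 = 2

Delta = 2 (mod 19)


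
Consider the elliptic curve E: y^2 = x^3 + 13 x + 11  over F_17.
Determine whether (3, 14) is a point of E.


Check whether y^2 = x^3 + 13 x + 11 (mod 17) for (x, y) = (3, 14).
LHS: y^2 = 14^2 mod 17 = 9
RHS: x^3 + 13 x + 11 = 3^3 + 13*3 + 11 mod 17 = 9
LHS = RHS

Yes, on the curve


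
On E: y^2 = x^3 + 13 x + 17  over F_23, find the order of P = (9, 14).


Compute successive multiples of P until we hit O:
  1P = (9, 14)
  2P = (21, 11)
  3P = (6, 14)
  4P = (8, 9)
  5P = (8, 14)
  6P = (6, 9)
  7P = (21, 12)
  8P = (9, 9)
  ... (continuing to 9P)
  9P = O

ord(P) = 9


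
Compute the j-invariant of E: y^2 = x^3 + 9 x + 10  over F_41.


Delta = -16(4 a^3 + 27 b^2) mod 41 = 16
-1728 * (4 a)^3 = -1728 * (4*9)^3 mod 41 = 12
j = 12 * 16^(-1) mod 41 = 11

j = 11 (mod 41)


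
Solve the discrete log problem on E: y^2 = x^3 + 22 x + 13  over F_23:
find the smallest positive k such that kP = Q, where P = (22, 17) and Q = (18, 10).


Enumerate multiples of P until we hit Q = (18, 10):
  1P = (22, 17)
  2P = (18, 13)
  3P = (7, 21)
  4P = (0, 17)
  5P = (1, 6)
  6P = (13, 14)
  7P = (6, 19)
  8P = (4, 21)
  9P = (5, 15)
  10P = (14, 11)
  11P = (12, 2)
  12P = (20, 9)
  13P = (20, 14)
  14P = (12, 21)
  15P = (14, 12)
  16P = (5, 8)
  17P = (4, 2)
  18P = (6, 4)
  19P = (13, 9)
  20P = (1, 17)
  21P = (0, 6)
  22P = (7, 2)
  23P = (18, 10)
Match found at i = 23.

k = 23


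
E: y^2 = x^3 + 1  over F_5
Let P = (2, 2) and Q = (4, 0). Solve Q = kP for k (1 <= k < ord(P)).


Enumerate multiples of P until we hit Q = (4, 0):
  1P = (2, 2)
  2P = (0, 4)
  3P = (4, 0)
Match found at i = 3.

k = 3


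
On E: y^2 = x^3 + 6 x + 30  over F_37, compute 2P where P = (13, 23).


Doubling: s = (3 x1^2 + a) / (2 y1)
s = (3*13^2 + 6) / (2*23) mod 37 = 20
x3 = s^2 - 2 x1 mod 37 = 20^2 - 2*13 = 4
y3 = s (x1 - x3) - y1 mod 37 = 20 * (13 - 4) - 23 = 9

2P = (4, 9)


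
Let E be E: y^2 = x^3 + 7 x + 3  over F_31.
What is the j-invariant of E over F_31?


Delta = -16(4 a^3 + 27 b^2) mod 31 = 14
-1728 * (4 a)^3 = -1728 * (4*7)^3 mod 31 = 1
j = 1 * 14^(-1) mod 31 = 20

j = 20 (mod 31)


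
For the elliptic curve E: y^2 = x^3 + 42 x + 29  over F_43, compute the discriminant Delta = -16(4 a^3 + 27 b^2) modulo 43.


4 a^3 + 27 b^2 = 4*42^3 + 27*29^2 = 296352 + 22707 = 319059
Delta = -16 * (319059) = -5104944
Delta mod 43 = 16

Delta = 16 (mod 43)


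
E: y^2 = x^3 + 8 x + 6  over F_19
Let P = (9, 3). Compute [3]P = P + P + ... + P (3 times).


k = 3 = 11_2 (binary, LSB first: 11)
Double-and-add from P = (9, 3):
  bit 0 = 1: acc = O + (9, 3) = (9, 3)
  bit 1 = 1: acc = (9, 3) + (12, 14) = (3, 0)

3P = (3, 0)


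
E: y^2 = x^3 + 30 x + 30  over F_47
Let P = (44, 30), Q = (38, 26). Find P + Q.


P != Q, so use the chord formula.
s = (y2 - y1) / (x2 - x1) = (43) / (41) mod 47 = 32
x3 = s^2 - x1 - x2 mod 47 = 32^2 - 44 - 38 = 2
y3 = s (x1 - x3) - y1 mod 47 = 32 * (44 - 2) - 30 = 45

P + Q = (2, 45)


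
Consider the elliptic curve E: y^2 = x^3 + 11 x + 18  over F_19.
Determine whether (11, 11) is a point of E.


Check whether y^2 = x^3 + 11 x + 18 (mod 19) for (x, y) = (11, 11).
LHS: y^2 = 11^2 mod 19 = 7
RHS: x^3 + 11 x + 18 = 11^3 + 11*11 + 18 mod 19 = 7
LHS = RHS

Yes, on the curve


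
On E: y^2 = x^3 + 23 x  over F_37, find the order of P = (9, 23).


Compute successive multiples of P until we hit O:
  1P = (9, 23)
  2P = (26, 9)
  3P = (11, 20)
  4P = (10, 34)
  5P = (28, 27)
  6P = (27, 18)
  7P = (27, 19)
  8P = (28, 10)
  ... (continuing to 13P)
  13P = O

ord(P) = 13


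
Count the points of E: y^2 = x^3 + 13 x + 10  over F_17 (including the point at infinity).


For each x in F_17, count y with y^2 = x^3 + 13 x + 10 mod 17:
  x = 3: RHS = 8, y in [5, 12]  -> 2 point(s)
  x = 5: RHS = 13, y in [8, 9]  -> 2 point(s)
  x = 6: RHS = 15, y in [7, 10]  -> 2 point(s)
  x = 7: RHS = 2, y in [6, 11]  -> 2 point(s)
  x = 10: RHS = 1, y in [1, 16]  -> 2 point(s)
  x = 13: RHS = 13, y in [8, 9]  -> 2 point(s)
  x = 16: RHS = 13, y in [8, 9]  -> 2 point(s)
Affine points: 14. Add the point at infinity: total = 15.

#E(F_17) = 15


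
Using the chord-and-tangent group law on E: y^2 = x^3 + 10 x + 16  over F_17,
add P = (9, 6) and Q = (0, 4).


P != Q, so use the chord formula.
s = (y2 - y1) / (x2 - x1) = (15) / (8) mod 17 = 4
x3 = s^2 - x1 - x2 mod 17 = 4^2 - 9 - 0 = 7
y3 = s (x1 - x3) - y1 mod 17 = 4 * (9 - 7) - 6 = 2

P + Q = (7, 2)


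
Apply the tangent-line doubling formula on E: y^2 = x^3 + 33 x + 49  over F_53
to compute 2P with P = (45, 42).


Doubling: s = (3 x1^2 + a) / (2 y1)
s = (3*45^2 + 33) / (2*42) mod 53 = 50
x3 = s^2 - 2 x1 mod 53 = 50^2 - 2*45 = 25
y3 = s (x1 - x3) - y1 mod 53 = 50 * (45 - 25) - 42 = 4

2P = (25, 4)


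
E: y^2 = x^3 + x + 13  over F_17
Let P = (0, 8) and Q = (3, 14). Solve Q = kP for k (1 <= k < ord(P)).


Enumerate multiples of P until we hit Q = (3, 14):
  1P = (0, 8)
  2P = (1, 10)
  3P = (3, 3)
  4P = (13, 8)
  5P = (4, 9)
  6P = (12, 6)
  7P = (14, 0)
  8P = (12, 11)
  9P = (4, 8)
  10P = (13, 9)
  11P = (3, 14)
Match found at i = 11.

k = 11


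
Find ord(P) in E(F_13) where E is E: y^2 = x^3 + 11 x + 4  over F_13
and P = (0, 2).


Compute successive multiples of P until we hit O:
  1P = (0, 2)
  2P = (10, 3)
  3P = (6, 0)
  4P = (10, 10)
  5P = (0, 11)
  6P = O

ord(P) = 6


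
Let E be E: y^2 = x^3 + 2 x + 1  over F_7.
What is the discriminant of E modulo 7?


4 a^3 + 27 b^2 = 4*2^3 + 27*1^2 = 32 + 27 = 59
Delta = -16 * (59) = -944
Delta mod 7 = 1

Delta = 1 (mod 7)


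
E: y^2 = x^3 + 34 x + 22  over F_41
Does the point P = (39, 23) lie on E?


Check whether y^2 = x^3 + 34 x + 22 (mod 41) for (x, y) = (39, 23).
LHS: y^2 = 23^2 mod 41 = 37
RHS: x^3 + 34 x + 22 = 39^3 + 34*39 + 22 mod 41 = 28
LHS != RHS

No, not on the curve


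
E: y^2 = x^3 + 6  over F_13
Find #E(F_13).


For each x in F_13, count y with y^2 = x^3 + 0 x + 6 mod 13:
  x = 2: RHS = 1, y in [1, 12]  -> 2 point(s)
  x = 5: RHS = 1, y in [1, 12]  -> 2 point(s)
  x = 6: RHS = 1, y in [1, 12]  -> 2 point(s)
Affine points: 6. Add the point at infinity: total = 7.

#E(F_13) = 7


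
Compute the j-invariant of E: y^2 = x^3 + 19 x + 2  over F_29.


Delta = -16(4 a^3 + 27 b^2) mod 29 = 9
-1728 * (4 a)^3 = -1728 * (4*19)^3 mod 29 = 7
j = 7 * 9^(-1) mod 29 = 4

j = 4 (mod 29)


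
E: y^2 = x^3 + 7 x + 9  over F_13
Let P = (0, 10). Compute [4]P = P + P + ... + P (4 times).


k = 4 = 100_2 (binary, LSB first: 001)
Double-and-add from P = (0, 10):
  bit 0 = 0: acc unchanged = O
  bit 1 = 0: acc unchanged = O
  bit 2 = 1: acc = O + (1, 11) = (1, 11)

4P = (1, 11)


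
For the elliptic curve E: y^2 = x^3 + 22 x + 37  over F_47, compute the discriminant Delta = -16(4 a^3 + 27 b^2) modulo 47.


4 a^3 + 27 b^2 = 4*22^3 + 27*37^2 = 42592 + 36963 = 79555
Delta = -16 * (79555) = -1272880
Delta mod 47 = 21

Delta = 21 (mod 47)


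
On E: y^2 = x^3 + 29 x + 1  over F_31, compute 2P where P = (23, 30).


Doubling: s = (3 x1^2 + a) / (2 y1)
s = (3*23^2 + 29) / (2*30) mod 31 = 29
x3 = s^2 - 2 x1 mod 31 = 29^2 - 2*23 = 20
y3 = s (x1 - x3) - y1 mod 31 = 29 * (23 - 20) - 30 = 26

2P = (20, 26)


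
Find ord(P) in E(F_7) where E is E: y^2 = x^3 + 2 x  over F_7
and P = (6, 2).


Compute successive multiples of P until we hit O:
  1P = (6, 2)
  2P = (4, 4)
  3P = (5, 4)
  4P = (0, 0)
  5P = (5, 3)
  6P = (4, 3)
  7P = (6, 5)
  8P = O

ord(P) = 8


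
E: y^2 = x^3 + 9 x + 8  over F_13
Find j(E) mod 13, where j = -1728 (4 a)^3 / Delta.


Delta = -16(4 a^3 + 27 b^2) mod 13 = 4
-1728 * (4 a)^3 = -1728 * (4*9)^3 mod 13 = 12
j = 12 * 4^(-1) mod 13 = 3

j = 3 (mod 13)


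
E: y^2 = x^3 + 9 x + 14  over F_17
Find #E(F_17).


For each x in F_17, count y with y^2 = x^3 + 9 x + 14 mod 17:
  x = 3: RHS = 0, y in [0]  -> 1 point(s)
  x = 9: RHS = 8, y in [5, 12]  -> 2 point(s)
  x = 10: RHS = 16, y in [4, 13]  -> 2 point(s)
  x = 11: RHS = 16, y in [4, 13]  -> 2 point(s)
  x = 13: RHS = 16, y in [4, 13]  -> 2 point(s)
  x = 16: RHS = 4, y in [2, 15]  -> 2 point(s)
Affine points: 11. Add the point at infinity: total = 12.

#E(F_17) = 12


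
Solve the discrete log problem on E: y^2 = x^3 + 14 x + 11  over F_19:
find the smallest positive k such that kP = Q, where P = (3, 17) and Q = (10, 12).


Enumerate multiples of P until we hit Q = (10, 12):
  1P = (3, 17)
  2P = (10, 12)
Match found at i = 2.

k = 2


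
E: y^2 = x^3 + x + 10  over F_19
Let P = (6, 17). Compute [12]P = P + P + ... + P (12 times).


k = 12 = 1100_2 (binary, LSB first: 0011)
Double-and-add from P = (6, 17):
  bit 0 = 0: acc unchanged = O
  bit 1 = 0: acc unchanged = O
  bit 2 = 1: acc = O + (9, 11) = (9, 11)
  bit 3 = 1: acc = (9, 11) + (2, 1) = (5, 11)

12P = (5, 11)


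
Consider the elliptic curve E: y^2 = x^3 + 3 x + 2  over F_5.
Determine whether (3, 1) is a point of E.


Check whether y^2 = x^3 + 3 x + 2 (mod 5) for (x, y) = (3, 1).
LHS: y^2 = 1^2 mod 5 = 1
RHS: x^3 + 3 x + 2 = 3^3 + 3*3 + 2 mod 5 = 3
LHS != RHS

No, not on the curve


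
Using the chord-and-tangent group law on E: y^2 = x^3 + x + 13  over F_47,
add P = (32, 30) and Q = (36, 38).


P != Q, so use the chord formula.
s = (y2 - y1) / (x2 - x1) = (8) / (4) mod 47 = 2
x3 = s^2 - x1 - x2 mod 47 = 2^2 - 32 - 36 = 30
y3 = s (x1 - x3) - y1 mod 47 = 2 * (32 - 30) - 30 = 21

P + Q = (30, 21)


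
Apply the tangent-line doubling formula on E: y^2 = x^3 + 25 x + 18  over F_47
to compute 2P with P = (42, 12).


Doubling: s = (3 x1^2 + a) / (2 y1)
s = (3*42^2 + 25) / (2*12) mod 47 = 12
x3 = s^2 - 2 x1 mod 47 = 12^2 - 2*42 = 13
y3 = s (x1 - x3) - y1 mod 47 = 12 * (42 - 13) - 12 = 7

2P = (13, 7)


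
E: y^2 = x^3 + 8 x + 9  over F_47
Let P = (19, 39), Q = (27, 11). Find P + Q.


P != Q, so use the chord formula.
s = (y2 - y1) / (x2 - x1) = (19) / (8) mod 47 = 20
x3 = s^2 - x1 - x2 mod 47 = 20^2 - 19 - 27 = 25
y3 = s (x1 - x3) - y1 mod 47 = 20 * (19 - 25) - 39 = 29

P + Q = (25, 29)


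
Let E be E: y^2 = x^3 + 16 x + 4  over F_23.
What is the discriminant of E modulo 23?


4 a^3 + 27 b^2 = 4*16^3 + 27*4^2 = 16384 + 432 = 16816
Delta = -16 * (16816) = -269056
Delta mod 23 = 21

Delta = 21 (mod 23)


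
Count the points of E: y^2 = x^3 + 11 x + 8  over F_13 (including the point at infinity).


For each x in F_13, count y with y^2 = x^3 + 11 x + 8 mod 13:
  x = 2: RHS = 12, y in [5, 8]  -> 2 point(s)
  x = 3: RHS = 3, y in [4, 9]  -> 2 point(s)
  x = 4: RHS = 12, y in [5, 8]  -> 2 point(s)
  x = 6: RHS = 4, y in [2, 11]  -> 2 point(s)
  x = 7: RHS = 12, y in [5, 8]  -> 2 point(s)
  x = 8: RHS = 10, y in [6, 7]  -> 2 point(s)
  x = 9: RHS = 4, y in [2, 11]  -> 2 point(s)
  x = 10: RHS = 0, y in [0]  -> 1 point(s)
  x = 11: RHS = 4, y in [2, 11]  -> 2 point(s)
  x = 12: RHS = 9, y in [3, 10]  -> 2 point(s)
Affine points: 19. Add the point at infinity: total = 20.

#E(F_13) = 20


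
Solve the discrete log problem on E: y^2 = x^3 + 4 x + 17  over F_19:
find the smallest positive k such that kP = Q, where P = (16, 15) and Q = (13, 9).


Enumerate multiples of P until we hit Q = (13, 9):
  1P = (16, 15)
  2P = (13, 9)
Match found at i = 2.

k = 2


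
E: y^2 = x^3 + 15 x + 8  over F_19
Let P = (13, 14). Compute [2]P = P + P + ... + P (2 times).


k = 2 = 10_2 (binary, LSB first: 01)
Double-and-add from P = (13, 14):
  bit 0 = 0: acc unchanged = O
  bit 1 = 1: acc = O + (13, 5) = (13, 5)

2P = (13, 5)


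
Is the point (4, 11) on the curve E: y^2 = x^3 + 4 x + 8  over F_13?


Check whether y^2 = x^3 + 4 x + 8 (mod 13) for (x, y) = (4, 11).
LHS: y^2 = 11^2 mod 13 = 4
RHS: x^3 + 4 x + 8 = 4^3 + 4*4 + 8 mod 13 = 10
LHS != RHS

No, not on the curve


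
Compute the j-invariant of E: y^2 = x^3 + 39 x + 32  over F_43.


Delta = -16(4 a^3 + 27 b^2) mod 43 = 27
-1728 * (4 a)^3 = -1728 * (4*39)^3 mod 43 = 2
j = 2 * 27^(-1) mod 43 = 16

j = 16 (mod 43)


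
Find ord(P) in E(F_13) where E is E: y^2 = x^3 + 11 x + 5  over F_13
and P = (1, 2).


Compute successive multiples of P until we hit O:
  1P = (1, 2)
  2P = (7, 3)
  3P = (9, 1)
  4P = (2, 3)
  5P = (11, 1)
  6P = (4, 10)
  7P = (5, 9)
  8P = (6, 12)
  ... (continuing to 20P)
  20P = O

ord(P) = 20


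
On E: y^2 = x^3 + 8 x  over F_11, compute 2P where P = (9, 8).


Doubling: s = (3 x1^2 + a) / (2 y1)
s = (3*9^2 + 8) / (2*8) mod 11 = 4
x3 = s^2 - 2 x1 mod 11 = 4^2 - 2*9 = 9
y3 = s (x1 - x3) - y1 mod 11 = 4 * (9 - 9) - 8 = 3

2P = (9, 3)


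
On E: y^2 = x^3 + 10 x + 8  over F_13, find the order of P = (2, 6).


Compute successive multiples of P until we hit O:
  1P = (2, 6)
  2P = (12, 6)
  3P = (12, 7)
  4P = (2, 7)
  5P = O

ord(P) = 5


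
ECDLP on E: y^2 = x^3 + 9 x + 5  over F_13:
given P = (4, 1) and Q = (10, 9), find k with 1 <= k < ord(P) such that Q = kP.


Enumerate multiples of P until we hit Q = (10, 9):
  1P = (4, 1)
  2P = (8, 2)
  3P = (10, 4)
  4P = (9, 3)
  5P = (9, 10)
  6P = (10, 9)
Match found at i = 6.

k = 6


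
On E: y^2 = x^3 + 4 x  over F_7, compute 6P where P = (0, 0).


k = 6 = 110_2 (binary, LSB first: 011)
Double-and-add from P = (0, 0):
  bit 0 = 0: acc unchanged = O
  bit 1 = 1: acc = O + O = O
  bit 2 = 1: acc = O + O = O

6P = O


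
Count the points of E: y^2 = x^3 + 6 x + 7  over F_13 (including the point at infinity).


For each x in F_13, count y with y^2 = x^3 + 6 x + 7 mod 13:
  x = 1: RHS = 1, y in [1, 12]  -> 2 point(s)
  x = 2: RHS = 1, y in [1, 12]  -> 2 point(s)
  x = 3: RHS = 0, y in [0]  -> 1 point(s)
  x = 4: RHS = 4, y in [2, 11]  -> 2 point(s)
  x = 6: RHS = 12, y in [5, 8]  -> 2 point(s)
  x = 9: RHS = 10, y in [6, 7]  -> 2 point(s)
  x = 10: RHS = 1, y in [1, 12]  -> 2 point(s)
  x = 11: RHS = 0, y in [0]  -> 1 point(s)
  x = 12: RHS = 0, y in [0]  -> 1 point(s)
Affine points: 15. Add the point at infinity: total = 16.

#E(F_13) = 16


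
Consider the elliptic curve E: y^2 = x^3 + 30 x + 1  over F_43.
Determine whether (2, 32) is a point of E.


Check whether y^2 = x^3 + 30 x + 1 (mod 43) for (x, y) = (2, 32).
LHS: y^2 = 32^2 mod 43 = 35
RHS: x^3 + 30 x + 1 = 2^3 + 30*2 + 1 mod 43 = 26
LHS != RHS

No, not on the curve


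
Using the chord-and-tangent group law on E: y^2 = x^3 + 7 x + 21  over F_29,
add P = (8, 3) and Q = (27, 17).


P != Q, so use the chord formula.
s = (y2 - y1) / (x2 - x1) = (14) / (19) mod 29 = 16
x3 = s^2 - x1 - x2 mod 29 = 16^2 - 8 - 27 = 18
y3 = s (x1 - x3) - y1 mod 29 = 16 * (8 - 18) - 3 = 11

P + Q = (18, 11)


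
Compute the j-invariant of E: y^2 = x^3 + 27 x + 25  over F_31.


Delta = -16(4 a^3 + 27 b^2) mod 31 = 14
-1728 * (4 a)^3 = -1728 * (4*27)^3 mod 31 = 30
j = 30 * 14^(-1) mod 31 = 11

j = 11 (mod 31)


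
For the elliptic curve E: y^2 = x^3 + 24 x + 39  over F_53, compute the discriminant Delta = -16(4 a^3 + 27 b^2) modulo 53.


4 a^3 + 27 b^2 = 4*24^3 + 27*39^2 = 55296 + 41067 = 96363
Delta = -16 * (96363) = -1541808
Delta mod 53 = 15

Delta = 15 (mod 53)


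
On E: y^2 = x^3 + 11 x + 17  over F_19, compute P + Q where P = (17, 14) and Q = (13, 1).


P != Q, so use the chord formula.
s = (y2 - y1) / (x2 - x1) = (6) / (15) mod 19 = 8
x3 = s^2 - x1 - x2 mod 19 = 8^2 - 17 - 13 = 15
y3 = s (x1 - x3) - y1 mod 19 = 8 * (17 - 15) - 14 = 2

P + Q = (15, 2)


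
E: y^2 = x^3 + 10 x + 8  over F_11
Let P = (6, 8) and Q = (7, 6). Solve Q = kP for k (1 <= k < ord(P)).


Enumerate multiples of P until we hit Q = (7, 6):
  1P = (6, 8)
  2P = (2, 5)
  3P = (7, 5)
  4P = (7, 6)
Match found at i = 4.

k = 4


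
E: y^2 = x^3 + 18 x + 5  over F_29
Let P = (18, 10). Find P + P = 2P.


Doubling: s = (3 x1^2 + a) / (2 y1)
s = (3*18^2 + 18) / (2*10) mod 29 = 6
x3 = s^2 - 2 x1 mod 29 = 6^2 - 2*18 = 0
y3 = s (x1 - x3) - y1 mod 29 = 6 * (18 - 0) - 10 = 11

2P = (0, 11)


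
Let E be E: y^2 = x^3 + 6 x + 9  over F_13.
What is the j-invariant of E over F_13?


Delta = -16(4 a^3 + 27 b^2) mod 13 = 12
-1728 * (4 a)^3 = -1728 * (4*6)^3 mod 13 = 5
j = 5 * 12^(-1) mod 13 = 8

j = 8 (mod 13)


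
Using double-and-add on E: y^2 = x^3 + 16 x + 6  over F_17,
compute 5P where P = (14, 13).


k = 5 = 101_2 (binary, LSB first: 101)
Double-and-add from P = (14, 13):
  bit 0 = 1: acc = O + (14, 13) = (14, 13)
  bit 1 = 0: acc unchanged = (14, 13)
  bit 2 = 1: acc = (14, 13) + (7, 6) = (14, 4)

5P = (14, 4)


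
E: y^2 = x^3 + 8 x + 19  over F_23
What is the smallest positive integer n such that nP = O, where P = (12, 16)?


Compute successive multiples of P until we hit O:
  1P = (12, 16)
  2P = (17, 13)
  3P = (10, 15)
  4P = (7, 21)
  5P = (5, 0)
  6P = (7, 2)
  7P = (10, 8)
  8P = (17, 10)
  ... (continuing to 10P)
  10P = O

ord(P) = 10
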